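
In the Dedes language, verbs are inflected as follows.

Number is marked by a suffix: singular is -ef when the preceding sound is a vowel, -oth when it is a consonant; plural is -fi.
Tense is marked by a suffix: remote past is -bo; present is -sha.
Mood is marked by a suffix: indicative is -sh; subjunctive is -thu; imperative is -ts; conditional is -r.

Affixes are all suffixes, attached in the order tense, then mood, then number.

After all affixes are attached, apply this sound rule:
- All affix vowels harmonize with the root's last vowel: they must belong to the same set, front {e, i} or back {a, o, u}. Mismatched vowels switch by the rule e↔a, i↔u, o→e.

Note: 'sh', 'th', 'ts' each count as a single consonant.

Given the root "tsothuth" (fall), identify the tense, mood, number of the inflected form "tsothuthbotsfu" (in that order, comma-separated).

remote past, imperative, plural

Segment: tsothuth-bo-ts-fi.
tense: -bo → remote past.
mood: -ts → imperative.
number: -fi → plural.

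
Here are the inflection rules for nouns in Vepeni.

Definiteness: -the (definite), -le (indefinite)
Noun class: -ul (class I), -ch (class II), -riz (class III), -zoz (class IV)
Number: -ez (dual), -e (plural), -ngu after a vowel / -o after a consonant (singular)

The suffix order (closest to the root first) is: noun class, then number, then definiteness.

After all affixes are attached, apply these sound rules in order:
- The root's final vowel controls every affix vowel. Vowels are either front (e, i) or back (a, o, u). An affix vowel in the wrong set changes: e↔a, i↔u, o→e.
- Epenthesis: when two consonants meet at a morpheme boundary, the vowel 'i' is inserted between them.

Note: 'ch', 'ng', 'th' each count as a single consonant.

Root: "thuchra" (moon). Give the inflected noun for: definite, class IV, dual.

thuchrazozazitha

Attach noun class class IV -zoz → thuchrazoz.
Attach number dual -ez → thuchrazozez.
Attach definiteness definite -the → thuchrazozezthe.
Apply vowel harmony: thuchrazozezthe → thuchrazozaztha.
Apply epenthesis: thuchrazozaztha → thuchrazozazitha.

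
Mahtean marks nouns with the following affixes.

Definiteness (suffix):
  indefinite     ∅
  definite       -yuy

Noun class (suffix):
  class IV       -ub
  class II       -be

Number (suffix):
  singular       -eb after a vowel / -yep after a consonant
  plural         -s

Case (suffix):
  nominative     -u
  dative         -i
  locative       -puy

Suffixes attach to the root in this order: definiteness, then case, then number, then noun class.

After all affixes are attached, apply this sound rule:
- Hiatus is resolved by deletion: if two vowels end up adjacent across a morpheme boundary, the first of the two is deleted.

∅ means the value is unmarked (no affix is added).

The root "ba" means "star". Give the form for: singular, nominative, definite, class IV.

bayuyebub

Attach definiteness definite -yuy → bayuy.
Attach case nominative -u → bayuyu.
Attach number singular -eb (after vowel 'u') → bayuyueb.
Attach noun class class IV -ub → bayuyuebub.
Apply vowel deletion: bayuyuebub → bayuyebub.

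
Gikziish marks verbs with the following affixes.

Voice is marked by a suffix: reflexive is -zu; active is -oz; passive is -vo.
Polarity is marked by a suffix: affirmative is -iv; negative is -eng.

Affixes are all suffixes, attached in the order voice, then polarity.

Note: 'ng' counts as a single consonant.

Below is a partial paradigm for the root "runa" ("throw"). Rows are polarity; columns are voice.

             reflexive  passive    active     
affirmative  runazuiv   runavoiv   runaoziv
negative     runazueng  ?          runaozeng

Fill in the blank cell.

Attach voice passive -vo → runavo.
Attach polarity negative -eng → runavoeng.

runavoeng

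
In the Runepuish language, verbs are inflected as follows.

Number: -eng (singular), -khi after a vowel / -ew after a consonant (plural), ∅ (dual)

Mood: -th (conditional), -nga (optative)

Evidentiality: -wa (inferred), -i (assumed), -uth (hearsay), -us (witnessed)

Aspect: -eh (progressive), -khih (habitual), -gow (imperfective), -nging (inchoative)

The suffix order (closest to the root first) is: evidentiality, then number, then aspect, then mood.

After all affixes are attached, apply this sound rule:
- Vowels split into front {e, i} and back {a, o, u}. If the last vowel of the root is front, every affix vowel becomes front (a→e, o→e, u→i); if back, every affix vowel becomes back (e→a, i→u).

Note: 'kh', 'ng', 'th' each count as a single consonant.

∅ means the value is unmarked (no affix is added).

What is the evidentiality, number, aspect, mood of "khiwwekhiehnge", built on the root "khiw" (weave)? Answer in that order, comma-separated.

inferred, plural, progressive, optative

Segment: khiw-wa-khi-eh-nga.
evidentiality: -wa → inferred.
number: -khi/ew → plural.
aspect: -eh → progressive.
mood: -nga → optative.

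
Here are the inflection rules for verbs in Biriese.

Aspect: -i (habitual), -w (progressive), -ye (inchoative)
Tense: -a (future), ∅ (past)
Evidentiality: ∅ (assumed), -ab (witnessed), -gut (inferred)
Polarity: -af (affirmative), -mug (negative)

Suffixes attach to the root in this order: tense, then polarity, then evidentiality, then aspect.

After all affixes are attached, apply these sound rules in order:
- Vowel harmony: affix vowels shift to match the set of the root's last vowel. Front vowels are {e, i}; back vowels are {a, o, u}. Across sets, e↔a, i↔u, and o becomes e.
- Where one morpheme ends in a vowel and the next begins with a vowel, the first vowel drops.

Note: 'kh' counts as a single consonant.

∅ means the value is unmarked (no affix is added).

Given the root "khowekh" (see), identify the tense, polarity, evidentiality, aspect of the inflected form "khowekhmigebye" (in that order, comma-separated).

past, negative, witnessed, inchoative

Segment: khowekh-mug-ab-ye.
tense: ∅ → past.
polarity: -mug → negative.
evidentiality: -ab → witnessed.
aspect: -ye → inchoative.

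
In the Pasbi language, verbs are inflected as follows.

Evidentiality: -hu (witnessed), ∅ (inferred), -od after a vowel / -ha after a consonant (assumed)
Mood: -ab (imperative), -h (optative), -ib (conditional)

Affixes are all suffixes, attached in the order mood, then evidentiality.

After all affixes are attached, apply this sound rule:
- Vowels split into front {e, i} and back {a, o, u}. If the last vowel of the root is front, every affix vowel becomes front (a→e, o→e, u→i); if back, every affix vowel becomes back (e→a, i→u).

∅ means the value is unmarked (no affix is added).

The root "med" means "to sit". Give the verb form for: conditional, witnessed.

medibhi

Attach mood conditional -ib → medib.
Attach evidentiality witnessed -hu → medibhu.
Apply vowel harmony: medibhu → medibhi.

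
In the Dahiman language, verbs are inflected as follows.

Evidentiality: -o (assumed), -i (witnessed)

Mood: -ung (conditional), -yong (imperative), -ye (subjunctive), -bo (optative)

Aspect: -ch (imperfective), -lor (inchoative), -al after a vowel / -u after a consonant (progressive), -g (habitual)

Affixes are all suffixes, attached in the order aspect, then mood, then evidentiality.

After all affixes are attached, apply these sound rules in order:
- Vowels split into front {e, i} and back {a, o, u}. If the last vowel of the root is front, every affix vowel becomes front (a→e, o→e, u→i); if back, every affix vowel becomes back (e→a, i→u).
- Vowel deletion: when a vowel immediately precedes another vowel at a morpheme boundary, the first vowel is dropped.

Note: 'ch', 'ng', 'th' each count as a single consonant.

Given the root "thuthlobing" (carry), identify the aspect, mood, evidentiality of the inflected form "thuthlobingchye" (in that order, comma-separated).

Segment: thuthlobing-ch-ye-o.
aspect: -ch → imperfective.
mood: -ye → subjunctive.
evidentiality: -o → assumed.

imperfective, subjunctive, assumed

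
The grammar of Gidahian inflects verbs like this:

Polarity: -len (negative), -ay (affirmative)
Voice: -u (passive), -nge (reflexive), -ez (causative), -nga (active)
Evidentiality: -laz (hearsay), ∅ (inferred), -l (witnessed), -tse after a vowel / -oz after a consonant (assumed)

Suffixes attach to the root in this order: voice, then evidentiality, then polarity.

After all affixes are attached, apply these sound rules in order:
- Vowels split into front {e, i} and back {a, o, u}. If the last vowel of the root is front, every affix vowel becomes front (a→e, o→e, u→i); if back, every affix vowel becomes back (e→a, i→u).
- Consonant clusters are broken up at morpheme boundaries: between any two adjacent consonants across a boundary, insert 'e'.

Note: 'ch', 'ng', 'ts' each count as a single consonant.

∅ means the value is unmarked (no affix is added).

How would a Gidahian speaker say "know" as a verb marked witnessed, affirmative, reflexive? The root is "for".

Attach voice reflexive -nge → fornge.
Attach evidentiality witnessed -l → forngel.
Attach polarity affirmative -ay → forngelay.
Apply vowel harmony: forngelay → forngalay.
Apply epenthesis: forngalay → forengalay.

forengalay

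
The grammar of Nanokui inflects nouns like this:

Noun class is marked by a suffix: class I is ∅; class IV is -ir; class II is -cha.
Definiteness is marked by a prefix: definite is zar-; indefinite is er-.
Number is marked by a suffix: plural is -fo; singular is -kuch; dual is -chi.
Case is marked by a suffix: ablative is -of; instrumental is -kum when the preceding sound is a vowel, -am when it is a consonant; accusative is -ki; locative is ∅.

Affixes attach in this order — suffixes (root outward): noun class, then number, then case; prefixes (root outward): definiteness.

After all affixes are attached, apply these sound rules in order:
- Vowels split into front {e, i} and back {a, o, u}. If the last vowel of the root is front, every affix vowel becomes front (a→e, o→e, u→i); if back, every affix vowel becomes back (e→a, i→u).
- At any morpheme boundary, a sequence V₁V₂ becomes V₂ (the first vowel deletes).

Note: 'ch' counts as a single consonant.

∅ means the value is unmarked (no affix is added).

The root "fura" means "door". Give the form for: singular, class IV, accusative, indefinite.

arfururkuchku

Attach definiteness indefinite er- → erfura.
Attach noun class class IV -ir → erfurair.
Attach number singular -kuch → erfurairkuch.
Attach case accusative -ki → erfurairkuchki.
Apply vowel harmony: erfurairkuchki → arfuraurkuchku.
Apply vowel deletion: arfuraurkuchku → arfururkuchku.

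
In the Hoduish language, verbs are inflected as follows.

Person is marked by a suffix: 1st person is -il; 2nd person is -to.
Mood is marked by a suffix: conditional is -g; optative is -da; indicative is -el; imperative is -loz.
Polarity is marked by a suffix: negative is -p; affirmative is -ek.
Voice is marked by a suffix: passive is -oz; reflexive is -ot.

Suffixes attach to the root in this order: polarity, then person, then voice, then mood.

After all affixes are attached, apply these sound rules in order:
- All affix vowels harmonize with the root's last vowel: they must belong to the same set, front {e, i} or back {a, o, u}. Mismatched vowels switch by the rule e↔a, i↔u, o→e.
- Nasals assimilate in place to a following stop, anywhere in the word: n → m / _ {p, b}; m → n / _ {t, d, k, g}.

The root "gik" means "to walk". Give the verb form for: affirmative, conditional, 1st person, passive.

Attach polarity affirmative -ek → gikek.
Attach person 1st person -il → gikekil.
Attach voice passive -oz → gikekiloz.
Attach mood conditional -g → gikekilozg.
Apply vowel harmony: gikekilozg → gikekilezg.
Nasal assimilation: no change.

gikekilezg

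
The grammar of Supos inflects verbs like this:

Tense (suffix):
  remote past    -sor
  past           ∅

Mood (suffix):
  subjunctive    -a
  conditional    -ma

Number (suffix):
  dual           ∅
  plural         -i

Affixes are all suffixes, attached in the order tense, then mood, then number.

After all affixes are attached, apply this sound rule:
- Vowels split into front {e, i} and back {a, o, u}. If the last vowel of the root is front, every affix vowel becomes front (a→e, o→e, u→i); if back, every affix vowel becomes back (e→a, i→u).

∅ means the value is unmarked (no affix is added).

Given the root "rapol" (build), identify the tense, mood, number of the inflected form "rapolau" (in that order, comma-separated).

past, subjunctive, plural

Segment: rapol-a-i.
tense: ∅ → past.
mood: -a → subjunctive.
number: -i → plural.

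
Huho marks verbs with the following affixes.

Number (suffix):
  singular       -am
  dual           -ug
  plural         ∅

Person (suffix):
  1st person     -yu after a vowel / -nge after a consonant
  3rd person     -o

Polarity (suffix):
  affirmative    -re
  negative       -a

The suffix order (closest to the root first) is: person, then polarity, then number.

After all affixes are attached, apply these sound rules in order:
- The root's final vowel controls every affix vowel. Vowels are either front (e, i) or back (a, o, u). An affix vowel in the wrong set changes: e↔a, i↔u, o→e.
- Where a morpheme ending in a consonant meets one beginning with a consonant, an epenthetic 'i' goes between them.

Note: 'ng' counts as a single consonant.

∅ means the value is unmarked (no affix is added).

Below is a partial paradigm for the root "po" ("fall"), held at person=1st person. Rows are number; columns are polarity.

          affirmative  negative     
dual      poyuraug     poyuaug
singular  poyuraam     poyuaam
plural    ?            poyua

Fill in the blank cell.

poyura

Attach person 1st person -yu (after vowel 'o') → poyu.
Attach polarity affirmative -re → poyure.
number = plural: zero marking, form stays poyure.
Apply vowel harmony: poyure → poyura.
Epenthesis: no change.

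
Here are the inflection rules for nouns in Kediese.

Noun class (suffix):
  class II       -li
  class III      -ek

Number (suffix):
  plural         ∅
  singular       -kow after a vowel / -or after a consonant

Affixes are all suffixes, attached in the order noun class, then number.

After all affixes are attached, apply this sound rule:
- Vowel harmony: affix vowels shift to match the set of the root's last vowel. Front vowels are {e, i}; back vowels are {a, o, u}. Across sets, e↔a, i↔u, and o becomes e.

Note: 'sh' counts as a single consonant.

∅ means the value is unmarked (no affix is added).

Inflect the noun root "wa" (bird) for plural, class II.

Attach noun class class II -li → wali.
number = plural: zero marking, form stays wali.
Apply vowel harmony: wali → walu.

walu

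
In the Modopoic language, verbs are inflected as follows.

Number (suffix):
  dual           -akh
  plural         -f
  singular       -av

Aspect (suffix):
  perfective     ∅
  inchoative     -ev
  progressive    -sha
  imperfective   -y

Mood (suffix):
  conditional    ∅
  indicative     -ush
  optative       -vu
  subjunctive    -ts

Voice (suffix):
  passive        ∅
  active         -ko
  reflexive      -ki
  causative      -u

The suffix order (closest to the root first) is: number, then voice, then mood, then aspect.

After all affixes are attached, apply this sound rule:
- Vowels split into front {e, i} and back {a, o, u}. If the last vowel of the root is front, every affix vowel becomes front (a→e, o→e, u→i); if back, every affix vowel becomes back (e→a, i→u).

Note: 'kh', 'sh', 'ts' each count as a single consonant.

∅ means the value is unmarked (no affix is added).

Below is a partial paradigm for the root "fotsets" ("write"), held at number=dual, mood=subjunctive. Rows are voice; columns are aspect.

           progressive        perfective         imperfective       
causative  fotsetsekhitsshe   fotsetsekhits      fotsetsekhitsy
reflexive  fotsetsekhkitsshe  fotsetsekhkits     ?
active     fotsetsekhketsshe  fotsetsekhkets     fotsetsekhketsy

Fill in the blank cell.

Attach number dual -akh → fotsetsakh.
Attach voice reflexive -ki → fotsetsakhki.
Attach mood subjunctive -ts → fotsetsakhkits.
Attach aspect imperfective -y → fotsetsakhkitsy.
Apply vowel harmony: fotsetsakhkitsy → fotsetsekhkitsy.

fotsetsekhkitsy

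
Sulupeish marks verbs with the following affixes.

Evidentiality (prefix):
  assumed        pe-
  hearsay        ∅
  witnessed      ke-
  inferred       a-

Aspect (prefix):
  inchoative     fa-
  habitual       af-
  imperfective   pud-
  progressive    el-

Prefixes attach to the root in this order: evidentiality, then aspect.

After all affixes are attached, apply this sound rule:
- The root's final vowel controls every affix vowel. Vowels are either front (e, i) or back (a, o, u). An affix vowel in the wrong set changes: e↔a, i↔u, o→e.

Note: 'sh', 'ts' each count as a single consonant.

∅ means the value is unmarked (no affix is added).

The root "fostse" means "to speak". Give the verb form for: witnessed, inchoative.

Attach evidentiality witnessed ke- → kefostse.
Attach aspect inchoative fa- → fakefostse.
Apply vowel harmony: fakefostse → fekefostse.

fekefostse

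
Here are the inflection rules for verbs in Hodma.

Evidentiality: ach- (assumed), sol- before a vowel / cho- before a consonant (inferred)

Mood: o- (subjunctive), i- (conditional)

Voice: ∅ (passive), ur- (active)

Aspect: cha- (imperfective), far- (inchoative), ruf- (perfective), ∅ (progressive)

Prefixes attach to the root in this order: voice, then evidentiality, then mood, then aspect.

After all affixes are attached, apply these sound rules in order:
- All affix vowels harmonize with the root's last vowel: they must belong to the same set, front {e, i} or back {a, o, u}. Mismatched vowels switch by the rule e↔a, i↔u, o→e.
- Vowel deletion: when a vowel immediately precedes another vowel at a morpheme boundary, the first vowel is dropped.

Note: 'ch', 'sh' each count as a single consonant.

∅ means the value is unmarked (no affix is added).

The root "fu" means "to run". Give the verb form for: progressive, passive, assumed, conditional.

voice = passive: zero marking, form stays fu.
Attach evidentiality assumed ach- → achfu.
Attach mood conditional i- → iachfu.
aspect = progressive: zero marking, form stays iachfu.
Apply vowel harmony: iachfu → uachfu.
Apply vowel deletion: uachfu → achfu.

achfu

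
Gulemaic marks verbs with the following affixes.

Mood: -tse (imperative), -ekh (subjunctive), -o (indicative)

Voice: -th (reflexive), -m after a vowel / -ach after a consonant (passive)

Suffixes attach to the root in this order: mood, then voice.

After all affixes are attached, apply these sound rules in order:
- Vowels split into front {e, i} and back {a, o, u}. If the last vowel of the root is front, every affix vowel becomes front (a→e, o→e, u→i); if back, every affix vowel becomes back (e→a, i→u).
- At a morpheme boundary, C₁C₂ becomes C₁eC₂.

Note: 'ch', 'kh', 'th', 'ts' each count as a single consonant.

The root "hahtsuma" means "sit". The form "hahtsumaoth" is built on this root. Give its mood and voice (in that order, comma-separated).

indicative, reflexive

Segment: hahtsuma-o-th.
mood: -o → indicative.
voice: -th → reflexive.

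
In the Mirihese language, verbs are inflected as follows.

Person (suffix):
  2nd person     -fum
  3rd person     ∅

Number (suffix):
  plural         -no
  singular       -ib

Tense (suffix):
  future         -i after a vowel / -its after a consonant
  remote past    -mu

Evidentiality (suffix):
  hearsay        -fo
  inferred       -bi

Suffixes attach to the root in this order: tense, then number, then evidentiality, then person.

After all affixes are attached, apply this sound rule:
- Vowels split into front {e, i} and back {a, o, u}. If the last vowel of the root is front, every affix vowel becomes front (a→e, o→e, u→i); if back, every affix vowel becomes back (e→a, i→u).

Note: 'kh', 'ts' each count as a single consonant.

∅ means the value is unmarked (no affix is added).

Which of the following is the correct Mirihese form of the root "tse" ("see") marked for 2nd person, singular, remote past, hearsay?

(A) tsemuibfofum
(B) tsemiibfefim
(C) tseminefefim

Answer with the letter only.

B

Attach tense remote past -mu → tsemu.
Attach number singular -ib → tsemuib.
Attach evidentiality hearsay -fo → tsemuibfo.
Attach person 2nd person -fum → tsemuibfofum.
Apply vowel harmony: tsemuibfofum → tsemiibfefim.
So the correct form is tsemiibfefim, option (B).
(A) tsemuibfofum is wrong: it fails to apply the sound rule(s).
(C) tseminefefim is wrong: it uses plural instead of singular for number.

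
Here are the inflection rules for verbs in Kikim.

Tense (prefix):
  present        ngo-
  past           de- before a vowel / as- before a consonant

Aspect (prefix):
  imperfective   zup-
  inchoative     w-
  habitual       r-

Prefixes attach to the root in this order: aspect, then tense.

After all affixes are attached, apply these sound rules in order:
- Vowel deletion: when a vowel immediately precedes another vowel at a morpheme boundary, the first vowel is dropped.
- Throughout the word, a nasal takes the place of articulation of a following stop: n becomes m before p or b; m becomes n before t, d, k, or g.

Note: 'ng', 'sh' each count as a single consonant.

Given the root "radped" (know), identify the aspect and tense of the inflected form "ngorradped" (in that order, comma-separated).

habitual, present

Segment: ngo-r-radped.
aspect: r- → habitual.
tense: ngo- → present.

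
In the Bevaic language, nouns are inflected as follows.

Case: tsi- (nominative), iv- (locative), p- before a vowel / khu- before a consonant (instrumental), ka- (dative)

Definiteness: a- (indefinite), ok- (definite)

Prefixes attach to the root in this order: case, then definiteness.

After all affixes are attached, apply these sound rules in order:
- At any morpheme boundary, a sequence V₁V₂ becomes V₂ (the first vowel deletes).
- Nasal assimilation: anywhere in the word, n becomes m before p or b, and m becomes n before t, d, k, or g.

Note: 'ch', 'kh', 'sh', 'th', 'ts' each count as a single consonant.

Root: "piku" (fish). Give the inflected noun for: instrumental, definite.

Attach case instrumental khu- (before consonant 'p') → khupiku.
Attach definiteness definite ok- → okkhupiku.
Vowel deletion: no change.
Nasal assimilation: no change.

okkhupiku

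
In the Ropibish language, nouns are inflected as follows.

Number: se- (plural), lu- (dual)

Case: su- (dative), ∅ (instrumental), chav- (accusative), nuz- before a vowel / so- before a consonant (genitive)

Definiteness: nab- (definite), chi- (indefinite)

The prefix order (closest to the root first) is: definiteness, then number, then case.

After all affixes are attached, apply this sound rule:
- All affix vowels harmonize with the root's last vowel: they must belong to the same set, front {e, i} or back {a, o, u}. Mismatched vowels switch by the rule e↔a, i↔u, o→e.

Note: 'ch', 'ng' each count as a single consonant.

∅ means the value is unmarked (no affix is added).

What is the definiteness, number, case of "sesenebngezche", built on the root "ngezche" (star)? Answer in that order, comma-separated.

Segment: so-se-nab-ngezche.
definiteness: nab- → definite.
number: se- → plural.
case: nuz/so- → genitive.

definite, plural, genitive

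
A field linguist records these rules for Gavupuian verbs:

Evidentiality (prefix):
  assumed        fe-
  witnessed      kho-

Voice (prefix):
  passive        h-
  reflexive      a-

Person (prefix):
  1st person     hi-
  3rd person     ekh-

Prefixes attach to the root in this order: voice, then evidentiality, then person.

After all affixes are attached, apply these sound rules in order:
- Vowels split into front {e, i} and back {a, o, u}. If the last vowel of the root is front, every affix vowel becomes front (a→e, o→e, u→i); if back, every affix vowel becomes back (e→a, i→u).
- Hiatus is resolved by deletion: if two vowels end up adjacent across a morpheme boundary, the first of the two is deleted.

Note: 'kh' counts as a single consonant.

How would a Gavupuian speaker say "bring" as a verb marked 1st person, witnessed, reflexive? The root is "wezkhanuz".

Attach voice reflexive a- → awezkhanuz.
Attach evidentiality witnessed kho- → khoawezkhanuz.
Attach person 1st person hi- → hikhoawezkhanuz.
Apply vowel harmony: hikhoawezkhanuz → hukhoawezkhanuz.
Apply vowel deletion: hukhoawezkhanuz → hukhawezkhanuz.

hukhawezkhanuz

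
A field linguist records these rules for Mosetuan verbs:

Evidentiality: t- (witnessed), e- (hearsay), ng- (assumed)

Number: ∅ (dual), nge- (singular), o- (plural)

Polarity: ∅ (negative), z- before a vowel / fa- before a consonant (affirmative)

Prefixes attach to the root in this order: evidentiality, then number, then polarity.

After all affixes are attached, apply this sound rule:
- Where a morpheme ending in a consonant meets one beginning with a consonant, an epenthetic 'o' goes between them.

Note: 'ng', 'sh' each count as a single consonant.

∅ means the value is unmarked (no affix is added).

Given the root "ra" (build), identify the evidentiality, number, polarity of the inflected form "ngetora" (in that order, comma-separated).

witnessed, singular, negative

Segment: nge-t-ra.
evidentiality: t- → witnessed.
number: nge- → singular.
polarity: ∅ → negative.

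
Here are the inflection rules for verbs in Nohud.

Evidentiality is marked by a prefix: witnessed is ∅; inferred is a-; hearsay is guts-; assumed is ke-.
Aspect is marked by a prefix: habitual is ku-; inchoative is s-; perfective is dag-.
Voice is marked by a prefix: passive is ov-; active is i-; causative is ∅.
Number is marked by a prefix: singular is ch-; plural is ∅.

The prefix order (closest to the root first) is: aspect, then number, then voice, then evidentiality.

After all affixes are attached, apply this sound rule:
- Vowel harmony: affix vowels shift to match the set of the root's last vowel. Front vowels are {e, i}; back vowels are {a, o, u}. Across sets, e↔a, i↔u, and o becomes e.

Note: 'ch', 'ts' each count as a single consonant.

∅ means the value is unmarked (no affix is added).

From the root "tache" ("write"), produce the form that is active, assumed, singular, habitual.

Attach aspect habitual ku- → kutache.
Attach number singular ch- → chkutache.
Attach voice active i- → ichkutache.
Attach evidentiality assumed ke- → keichkutache.
Apply vowel harmony: keichkutache → keichkitache.

keichkitache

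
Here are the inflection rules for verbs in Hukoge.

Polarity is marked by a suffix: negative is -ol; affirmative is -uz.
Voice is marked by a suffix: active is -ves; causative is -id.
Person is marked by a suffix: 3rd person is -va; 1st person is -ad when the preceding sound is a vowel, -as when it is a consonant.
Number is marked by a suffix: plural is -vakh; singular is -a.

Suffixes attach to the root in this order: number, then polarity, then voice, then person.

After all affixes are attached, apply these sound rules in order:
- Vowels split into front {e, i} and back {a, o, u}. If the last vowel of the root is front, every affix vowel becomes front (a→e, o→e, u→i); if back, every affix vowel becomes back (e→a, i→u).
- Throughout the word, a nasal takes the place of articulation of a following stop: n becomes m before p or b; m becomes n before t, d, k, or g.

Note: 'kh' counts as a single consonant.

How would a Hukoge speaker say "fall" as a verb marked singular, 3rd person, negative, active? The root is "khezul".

Attach number singular -a → khezula.
Attach polarity negative -ol → khezulaol.
Attach voice active -ves → khezulaolves.
Attach person 3rd person -va → khezulaolvesva.
Apply vowel harmony: khezulaolvesva → khezulaolvasva.
Nasal assimilation: no change.

khezulaolvasva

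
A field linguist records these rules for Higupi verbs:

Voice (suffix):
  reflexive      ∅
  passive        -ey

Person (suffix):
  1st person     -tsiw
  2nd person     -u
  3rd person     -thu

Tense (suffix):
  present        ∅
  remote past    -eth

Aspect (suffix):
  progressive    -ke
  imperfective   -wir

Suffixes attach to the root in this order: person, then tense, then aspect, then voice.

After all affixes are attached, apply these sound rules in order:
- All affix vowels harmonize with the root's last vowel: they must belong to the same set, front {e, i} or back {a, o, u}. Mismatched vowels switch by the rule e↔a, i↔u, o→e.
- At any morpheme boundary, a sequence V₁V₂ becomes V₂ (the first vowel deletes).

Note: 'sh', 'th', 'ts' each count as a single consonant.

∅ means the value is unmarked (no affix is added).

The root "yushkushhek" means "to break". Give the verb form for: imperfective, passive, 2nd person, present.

Attach person 2nd person -u → yushkushheku.
tense = present: zero marking, form stays yushkushheku.
Attach aspect imperfective -wir → yushkushhekuwir.
Attach voice passive -ey → yushkushhekuwirey.
Apply vowel harmony: yushkushhekuwirey → yushkushhekiwirey.
Vowel deletion: no change.

yushkushhekiwirey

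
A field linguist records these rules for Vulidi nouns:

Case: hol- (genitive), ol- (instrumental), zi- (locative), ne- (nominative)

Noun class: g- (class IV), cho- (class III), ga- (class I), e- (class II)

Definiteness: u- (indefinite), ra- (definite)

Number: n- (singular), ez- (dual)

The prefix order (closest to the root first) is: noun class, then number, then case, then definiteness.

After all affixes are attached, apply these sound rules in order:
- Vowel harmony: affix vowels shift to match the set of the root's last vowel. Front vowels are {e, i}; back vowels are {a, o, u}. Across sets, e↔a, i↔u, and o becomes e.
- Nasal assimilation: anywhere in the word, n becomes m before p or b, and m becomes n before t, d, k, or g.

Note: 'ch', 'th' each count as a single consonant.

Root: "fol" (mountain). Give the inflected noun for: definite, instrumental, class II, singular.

Attach noun class class II e- → efol.
Attach number singular n- → nefol.
Attach case instrumental ol- → olnefol.
Attach definiteness definite ra- → raolnefol.
Apply vowel harmony: raolnefol → raolnafol.
Nasal assimilation: no change.

raolnafol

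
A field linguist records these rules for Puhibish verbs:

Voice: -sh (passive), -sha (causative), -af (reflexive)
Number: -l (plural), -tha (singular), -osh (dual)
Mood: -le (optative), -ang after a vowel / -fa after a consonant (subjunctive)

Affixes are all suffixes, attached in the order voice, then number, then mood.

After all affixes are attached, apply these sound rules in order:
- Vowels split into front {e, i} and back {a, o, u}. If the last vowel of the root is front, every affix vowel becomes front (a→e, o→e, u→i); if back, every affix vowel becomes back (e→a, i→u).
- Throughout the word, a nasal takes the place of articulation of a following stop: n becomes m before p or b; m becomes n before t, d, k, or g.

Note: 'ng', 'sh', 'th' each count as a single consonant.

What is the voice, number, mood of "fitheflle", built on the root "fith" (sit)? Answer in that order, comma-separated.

reflexive, plural, optative

Segment: fith-af-l-le.
voice: -af → reflexive.
number: -l → plural.
mood: -le → optative.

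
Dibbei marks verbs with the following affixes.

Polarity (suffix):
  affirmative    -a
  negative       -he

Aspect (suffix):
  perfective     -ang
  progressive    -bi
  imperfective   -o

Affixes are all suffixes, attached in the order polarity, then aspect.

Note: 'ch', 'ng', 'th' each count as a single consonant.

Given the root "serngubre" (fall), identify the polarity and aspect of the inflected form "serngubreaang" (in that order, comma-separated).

affirmative, perfective

Segment: serngubre-a-ang.
polarity: -a → affirmative.
aspect: -ang → perfective.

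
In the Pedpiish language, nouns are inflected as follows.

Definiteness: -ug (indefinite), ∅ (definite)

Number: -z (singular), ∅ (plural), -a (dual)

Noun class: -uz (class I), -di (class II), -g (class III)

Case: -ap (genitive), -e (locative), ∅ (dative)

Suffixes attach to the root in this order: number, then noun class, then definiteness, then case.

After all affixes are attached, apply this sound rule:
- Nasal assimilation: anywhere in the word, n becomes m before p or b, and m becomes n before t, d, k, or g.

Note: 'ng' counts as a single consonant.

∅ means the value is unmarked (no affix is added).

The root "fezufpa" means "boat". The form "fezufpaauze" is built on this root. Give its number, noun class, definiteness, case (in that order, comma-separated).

dual, class I, definite, locative

Segment: fezufpa-a-uz-e.
number: -a → dual.
noun class: -uz → class I.
definiteness: ∅ → definite.
case: -e → locative.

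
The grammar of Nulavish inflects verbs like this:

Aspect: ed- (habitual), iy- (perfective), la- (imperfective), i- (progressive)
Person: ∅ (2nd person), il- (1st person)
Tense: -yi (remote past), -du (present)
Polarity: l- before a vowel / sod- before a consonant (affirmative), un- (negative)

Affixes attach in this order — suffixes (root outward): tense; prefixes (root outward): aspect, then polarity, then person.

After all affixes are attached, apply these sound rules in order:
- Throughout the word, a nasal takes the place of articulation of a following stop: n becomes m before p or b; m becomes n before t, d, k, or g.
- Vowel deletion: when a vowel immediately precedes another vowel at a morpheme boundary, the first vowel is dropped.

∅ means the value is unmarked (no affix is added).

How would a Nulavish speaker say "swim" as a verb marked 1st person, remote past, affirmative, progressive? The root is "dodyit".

Attach aspect progressive i- → idodyit.
Attach tense remote past -yi → idodyityi.
Attach polarity affirmative l- (before vowel 'i') → lidodyityi.
Attach person 1st person il- → illidodyityi.
Nasal assimilation: no change.
Vowel deletion: no change.

illidodyityi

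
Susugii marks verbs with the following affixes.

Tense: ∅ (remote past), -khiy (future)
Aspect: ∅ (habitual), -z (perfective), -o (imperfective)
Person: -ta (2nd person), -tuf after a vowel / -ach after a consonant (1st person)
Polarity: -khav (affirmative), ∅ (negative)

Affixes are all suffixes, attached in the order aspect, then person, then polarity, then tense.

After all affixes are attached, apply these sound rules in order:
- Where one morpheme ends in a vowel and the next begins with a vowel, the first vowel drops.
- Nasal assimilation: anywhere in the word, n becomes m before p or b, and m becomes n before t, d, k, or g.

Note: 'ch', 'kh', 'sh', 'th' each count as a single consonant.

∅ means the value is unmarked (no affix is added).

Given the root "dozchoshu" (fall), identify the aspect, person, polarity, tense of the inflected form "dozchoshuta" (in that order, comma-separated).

Segment: dozchoshu-ta.
aspect: ∅ → habitual.
person: -ta → 2nd person.
polarity: ∅ → negative.
tense: ∅ → remote past.

habitual, 2nd person, negative, remote past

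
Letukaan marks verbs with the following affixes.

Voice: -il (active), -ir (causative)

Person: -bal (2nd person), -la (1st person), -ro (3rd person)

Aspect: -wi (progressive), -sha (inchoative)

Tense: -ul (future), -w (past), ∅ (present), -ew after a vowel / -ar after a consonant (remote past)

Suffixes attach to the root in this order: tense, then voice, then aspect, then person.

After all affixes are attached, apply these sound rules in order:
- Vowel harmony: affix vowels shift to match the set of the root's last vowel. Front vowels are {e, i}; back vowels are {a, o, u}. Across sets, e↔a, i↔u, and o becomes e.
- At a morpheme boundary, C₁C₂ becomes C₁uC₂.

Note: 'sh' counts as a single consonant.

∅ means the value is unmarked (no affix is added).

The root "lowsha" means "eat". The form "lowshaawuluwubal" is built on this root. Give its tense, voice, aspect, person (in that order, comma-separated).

remote past, active, progressive, 2nd person

Segment: lowsha-ew-il-wi-bal.
tense: -ew/ar → remote past.
voice: -il → active.
aspect: -wi → progressive.
person: -bal → 2nd person.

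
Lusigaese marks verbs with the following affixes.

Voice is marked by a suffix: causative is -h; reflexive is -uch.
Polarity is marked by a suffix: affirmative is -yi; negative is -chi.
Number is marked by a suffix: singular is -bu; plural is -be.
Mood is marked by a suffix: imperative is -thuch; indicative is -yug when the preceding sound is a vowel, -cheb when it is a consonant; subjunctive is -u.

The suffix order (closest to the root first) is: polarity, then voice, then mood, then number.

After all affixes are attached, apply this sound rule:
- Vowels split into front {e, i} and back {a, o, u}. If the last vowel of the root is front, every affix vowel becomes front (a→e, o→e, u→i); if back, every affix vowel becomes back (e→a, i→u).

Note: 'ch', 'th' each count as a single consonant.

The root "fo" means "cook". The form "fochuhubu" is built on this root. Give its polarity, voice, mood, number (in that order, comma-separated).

Segment: fo-chi-h-u-bu.
polarity: -chi → negative.
voice: -h → causative.
mood: -u → subjunctive.
number: -bu → singular.

negative, causative, subjunctive, singular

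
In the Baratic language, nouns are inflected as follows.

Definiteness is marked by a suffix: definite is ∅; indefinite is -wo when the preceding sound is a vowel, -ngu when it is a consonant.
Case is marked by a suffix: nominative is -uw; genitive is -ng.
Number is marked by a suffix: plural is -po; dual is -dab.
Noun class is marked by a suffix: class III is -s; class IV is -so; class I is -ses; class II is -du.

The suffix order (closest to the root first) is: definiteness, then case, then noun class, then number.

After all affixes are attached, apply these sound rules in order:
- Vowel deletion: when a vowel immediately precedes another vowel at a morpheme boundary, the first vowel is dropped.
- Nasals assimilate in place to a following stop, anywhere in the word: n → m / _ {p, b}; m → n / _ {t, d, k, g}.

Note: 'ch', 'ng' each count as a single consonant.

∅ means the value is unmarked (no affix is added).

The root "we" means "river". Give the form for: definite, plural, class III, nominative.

wuwspo

definiteness = definite: zero marking, form stays we.
Attach case nominative -uw → weuw.
Attach noun class class III -s → weuws.
Attach number plural -po → weuwspo.
Apply vowel deletion: weuwspo → wuwspo.
Nasal assimilation: no change.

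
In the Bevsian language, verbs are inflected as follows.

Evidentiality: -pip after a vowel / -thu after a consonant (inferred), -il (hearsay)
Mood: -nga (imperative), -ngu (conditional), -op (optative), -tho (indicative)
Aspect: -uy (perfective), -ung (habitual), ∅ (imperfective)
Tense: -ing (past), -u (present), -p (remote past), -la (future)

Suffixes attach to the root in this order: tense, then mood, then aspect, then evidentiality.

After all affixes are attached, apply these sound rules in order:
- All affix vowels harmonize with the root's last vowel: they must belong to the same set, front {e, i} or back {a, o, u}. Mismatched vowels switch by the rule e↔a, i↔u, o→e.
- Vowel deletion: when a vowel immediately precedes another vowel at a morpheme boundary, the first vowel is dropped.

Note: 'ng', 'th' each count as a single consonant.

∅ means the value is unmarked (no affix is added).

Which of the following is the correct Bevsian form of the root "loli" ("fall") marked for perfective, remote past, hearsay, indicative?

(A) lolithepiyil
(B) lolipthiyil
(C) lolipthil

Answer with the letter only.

Attach tense remote past -p → lolip.
Attach mood indicative -tho → loliptho.
Attach aspect perfective -uy → lolipthouy.
Attach evidentiality hearsay -il → lolipthouyil.
Apply vowel harmony: lolipthouyil → loliptheiyil.
Apply vowel deletion: loliptheiyil → lolipthiyil.
So the correct form is lolipthiyil, option (B).
(A) lolithepiyil is wrong: it has the affixes in the wrong order.
(C) lolipthil is wrong: it uses imperfective instead of perfective for aspect.

B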